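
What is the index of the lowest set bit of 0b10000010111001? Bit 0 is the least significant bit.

0b10000010111001 = 10000010111001
Trailing zeros: 0, so the lowest set bit is bit 0 (value 1).

0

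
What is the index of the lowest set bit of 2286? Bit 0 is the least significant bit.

2286 = 100011101110
Trailing zeros: 1, so the lowest set bit is bit 1 (value 2).

1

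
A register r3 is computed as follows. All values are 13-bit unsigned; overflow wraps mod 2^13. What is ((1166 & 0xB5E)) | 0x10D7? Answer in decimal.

4319

1166 = 0010010001110
0xB5E = 0101101011110
→ & → 0000000001110 = 14
0x10D7 = 1000011010111
→ | → 1000011011111 = 4319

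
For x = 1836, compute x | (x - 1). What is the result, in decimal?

1839

x = 11100101100 = 1836
x - 1 = 11100101011
OR    = 11100101111 = 1839
(x | (x - 1) sets all bits below the lowest set bit.)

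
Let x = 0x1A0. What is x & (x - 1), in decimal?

384

x = 110100000 = 416
x - 1 = 110011111
AND   = 110000000 = 384
(x & (x - 1) clears the lowest set bit of x.)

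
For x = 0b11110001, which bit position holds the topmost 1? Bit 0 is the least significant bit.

0b11110001 = 11110001
The topmost 1 is at position 7 (since 2^7 = 128 ≤ 241 < 256).

7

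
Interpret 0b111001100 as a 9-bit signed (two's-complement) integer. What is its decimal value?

pattern = 111001100 (MSB is 1 ⇒ negative)
Invert: 000110011, add 1 → 000110100 = 52, so the value is -52.
(Equivalently: 460 - 2^9 = 460 - 512 = -52.)

-52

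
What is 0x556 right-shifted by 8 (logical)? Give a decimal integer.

5

0x556 = 10101010110
shift right by 8 → 00000000101 = 5
(equivalently, floor(1366 / 256))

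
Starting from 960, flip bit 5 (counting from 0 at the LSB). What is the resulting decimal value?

992

x = 1111000000
bit 5 is currently 0; toggle it via x ^ (1 << 5) = x ^ 32
→ 1111100000 = 992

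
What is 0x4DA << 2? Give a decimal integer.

4968

0x4DA = 0010011011010
shift left by 2 → 1001101101000 = 4968
(equivalently, 1242 × 2^2 = 1242 × 4)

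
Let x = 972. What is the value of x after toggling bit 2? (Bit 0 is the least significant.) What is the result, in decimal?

x = 001111001100
bit 2 is currently 1; toggle it via x ^ (1 << 2) = x ^ 4
→ 001111001000 = 968

968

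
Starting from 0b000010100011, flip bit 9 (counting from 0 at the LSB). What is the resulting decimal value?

x = 000010100011
bit 9 is currently 0; toggle it via x ^ (1 << 9) = x ^ 512
→ 001010100011 = 675

675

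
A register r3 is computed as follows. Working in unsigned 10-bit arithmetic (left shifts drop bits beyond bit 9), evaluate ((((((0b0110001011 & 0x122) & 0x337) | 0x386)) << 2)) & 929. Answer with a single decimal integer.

0b0110001011 = 0110001011
0x122 = 0100100010
→ & → 0100000010 = 258
0x337 = 1100110111
→ & → 0100000010 = 258
0x386 = 1110000110
→ | → 1110000110 = 902
→ << 2 (mod 2^10) → 1000011000 = 536
929 = 1110100001
→ & → 1000000000 = 512

512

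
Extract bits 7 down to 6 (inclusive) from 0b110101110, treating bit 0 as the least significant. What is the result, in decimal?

v = 110101110
Shift right by 6: 110
Mask low 2 bits: 10 = 2

2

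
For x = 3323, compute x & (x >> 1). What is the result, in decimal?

1145

x = 110011111011 = 3323
x>>1 = 011001111101
AND  = 010001111001 = 1145
(x & (x >> 1) has a 1 wherever x has two consecutive 1 bits.)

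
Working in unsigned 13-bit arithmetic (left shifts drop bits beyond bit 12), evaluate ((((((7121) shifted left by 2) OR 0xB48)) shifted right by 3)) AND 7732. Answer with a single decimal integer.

32

7121 = 1101111010001
→ shifted left by 2 (mod 2^13) → 0111101000100 = 3908
0xB48 = 0101101001000
→ OR → 0111101001100 = 3916
→ shifted right by 3 → 0000111101001 = 489
7732 = 1111000110100
→ AND → 0000000100000 = 32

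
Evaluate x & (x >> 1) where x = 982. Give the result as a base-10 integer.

450

x = 1111010110 = 982
x>>1 = 0111101011
AND  = 0111000010 = 450
(x & (x >> 1) has a 1 wherever x has two consecutive 1 bits.)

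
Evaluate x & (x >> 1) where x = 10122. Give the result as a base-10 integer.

x = 10011110001010 = 10122
x>>1 = 01001111000101
AND  = 00001110000000 = 896
(x & (x >> 1) has a 1 wherever x has two consecutive 1 bits.)

896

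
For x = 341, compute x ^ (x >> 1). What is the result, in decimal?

511

x = 101010101 = 341
x>>1 = 010101010
XOR  = 111111111 = 511
(x ^ (x >> 1) gives the standard binary-reflected Gray code of x.)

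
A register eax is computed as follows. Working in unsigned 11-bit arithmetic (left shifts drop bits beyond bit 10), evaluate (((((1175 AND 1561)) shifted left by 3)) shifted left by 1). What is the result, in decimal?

1175 = 10010010111
1561 = 11000011001
→ AND → 10000010001 = 1041
→ shifted left by 3 (mod 2^11) → 00010001000 = 136
→ shifted left by 1 (mod 2^11) → 00100010000 = 272

272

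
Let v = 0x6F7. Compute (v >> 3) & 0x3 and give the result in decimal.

2

v = 0011011110111
Shift right by 3: 0011011110
Mask low 2 bits: 10 = 2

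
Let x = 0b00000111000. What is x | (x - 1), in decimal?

x = 111000 = 56
x - 1 = 110111
OR    = 111111 = 63
(x | (x - 1) sets all bits below the lowest set bit.)

63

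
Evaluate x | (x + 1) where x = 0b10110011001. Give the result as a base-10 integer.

x = 10110011001 = 1433
x + 1 = 10110011010
OR    = 10110011011 = 1435
(x | (x + 1) sets the lowest cleared bit.)

1435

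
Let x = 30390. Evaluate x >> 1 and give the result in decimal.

15195

30390 = 111011010110110
shift right by 1 → 011101101011011 = 15195
(equivalently, floor(30390 / 2))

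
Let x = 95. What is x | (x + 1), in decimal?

127

x = 1011111 = 95
x + 1 = 1100000
OR    = 1111111 = 127
(x | (x + 1) sets the lowest cleared bit.)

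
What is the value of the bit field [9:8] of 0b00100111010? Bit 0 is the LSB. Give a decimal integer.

1

v = 00100111010
Shift right by 8: 001
Mask low 2 bits: 01 = 1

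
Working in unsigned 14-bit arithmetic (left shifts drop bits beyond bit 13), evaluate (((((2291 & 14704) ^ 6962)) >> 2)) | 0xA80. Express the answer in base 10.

3792

2291 = 00100011110011
14704 = 11100101110000
→ & → 00100001110000 = 2160
6962 = 01101100110010
→ ^ → 01001101000010 = 4930
→ >> 2 → 00010011010000 = 1232
0xA80 = 00101010000000
→ | → 00111011010000 = 3792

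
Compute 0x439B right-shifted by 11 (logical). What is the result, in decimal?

8

0x439B = 100001110011011
shift right by 11 → 000000000001000 = 8
(equivalently, floor(17307 / 2048))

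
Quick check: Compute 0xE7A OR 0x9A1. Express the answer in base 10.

4091

0xE7A = 111001111010
0x9A1 = 100110100001
 OR → 111111111011 = 4091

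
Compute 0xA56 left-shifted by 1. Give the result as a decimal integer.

5292

0xA56 = 0101001010110
shift left by 1 → 1010010101100 = 5292
(equivalently, 2646 × 2^1 = 2646 × 2)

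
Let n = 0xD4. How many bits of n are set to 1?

0xD4 = 11010100
Count the 1s: 1 + 1 + 1 + 1 = 4

4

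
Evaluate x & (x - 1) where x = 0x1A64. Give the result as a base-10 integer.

x = 1101001100100 = 6756
x - 1 = 1101001100011
AND   = 1101001100000 = 6752
(x & (x - 1) clears the lowest set bit of x.)

6752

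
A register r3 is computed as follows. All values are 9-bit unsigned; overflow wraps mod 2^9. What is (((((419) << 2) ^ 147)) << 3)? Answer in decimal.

419 = 110100011
→ << 2 (mod 2^9) → 010001100 = 140
147 = 010010011
→ ^ → 000011111 = 31
→ << 3 (mod 2^9) → 011111000 = 248

248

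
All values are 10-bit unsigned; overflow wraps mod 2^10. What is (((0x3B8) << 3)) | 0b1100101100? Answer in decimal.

1004

0x3B8 = 1110111000
→ << 3 (mod 2^10) → 0111000000 = 448
0b1100101100 = 1100101100
→ | → 1111101100 = 1004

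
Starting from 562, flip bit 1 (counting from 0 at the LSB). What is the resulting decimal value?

x = 1000110010
bit 1 is currently 1; toggle it via x ^ (1 << 1) = x ^ 2
→ 1000110000 = 560

560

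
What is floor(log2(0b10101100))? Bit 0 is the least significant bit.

0b10101100 = 10101100
The topmost 1 is at position 7 (since 2^7 = 128 ≤ 172 < 256).

7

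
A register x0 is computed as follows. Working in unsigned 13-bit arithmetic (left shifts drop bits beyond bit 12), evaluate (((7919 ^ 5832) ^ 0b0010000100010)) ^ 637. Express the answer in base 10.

7919 = 1111011101111
5832 = 1011011001000
→ ^ → 0100000100111 = 2087
0b0010000100010 = 0010000100010
→ ^ → 0110000000101 = 3077
637 = 0001001111101
→ ^ → 0111001111000 = 3704

3704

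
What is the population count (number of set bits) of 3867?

8

3867 = 111100011011
Count the 1s: 1 + 1 + 1 + 1 + 1 + 1 + 1 + 1 = 8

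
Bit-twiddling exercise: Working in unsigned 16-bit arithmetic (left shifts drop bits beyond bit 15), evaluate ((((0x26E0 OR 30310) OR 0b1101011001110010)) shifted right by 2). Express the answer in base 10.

0x26E0 = 0010011011100000
30310 = 0111011001100110
→ OR → 0111011011100110 = 30438
0b1101011001110010 = 1101011001110010
→ OR → 1111011011110110 = 63222
→ shifted right by 2 → 0011110110111101 = 15805

15805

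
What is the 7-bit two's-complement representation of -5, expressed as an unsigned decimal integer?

123

5 in 7 bits: 0000101
Invert: 1111010
Add 1:  1111011 = 123
(Check: 2^7 - 5 = 128 - 5 = 123.)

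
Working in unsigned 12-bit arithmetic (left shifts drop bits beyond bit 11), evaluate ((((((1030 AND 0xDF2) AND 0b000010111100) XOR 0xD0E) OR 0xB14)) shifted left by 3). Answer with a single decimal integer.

1030 = 010000000110
0xDF2 = 110111110010
→ AND → 010000000010 = 1026
0b000010111100 = 000010111100
→ AND → 000000000000 = 0
0xD0E = 110100001110
→ XOR → 110100001110 = 3342
0xB14 = 101100010100
→ OR → 111100011110 = 3870
→ shifted left by 3 (mod 2^12) → 100011110000 = 2288

2288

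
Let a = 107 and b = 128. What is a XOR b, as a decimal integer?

235

107 = 01101011
128 = 10000000
XOR → 11101011 = 235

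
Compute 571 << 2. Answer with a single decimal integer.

571 = 001000111011
shift left by 2 → 100011101100 = 2284
(equivalently, 571 × 2^2 = 571 × 4)

2284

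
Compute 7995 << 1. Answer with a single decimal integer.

15990

7995 = 01111100111011
shift left by 1 → 11111001110110 = 15990
(equivalently, 7995 × 2^1 = 7995 × 2)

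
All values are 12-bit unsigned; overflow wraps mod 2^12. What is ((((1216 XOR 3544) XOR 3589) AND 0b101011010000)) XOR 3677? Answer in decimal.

1216 = 010011000000
3544 = 110111011000
→ XOR → 100100011000 = 2328
3589 = 111000000101
→ XOR → 011100011101 = 1821
0b101011010000 = 101011010000
→ AND → 001000010000 = 528
3677 = 111001011101
→ XOR → 110001001101 = 3149

3149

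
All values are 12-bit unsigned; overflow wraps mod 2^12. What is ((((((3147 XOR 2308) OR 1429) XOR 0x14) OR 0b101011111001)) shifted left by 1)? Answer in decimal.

3147 = 110001001011
2308 = 100100000100
→ XOR → 010101001111 = 1359
1429 = 010110010101
→ OR → 010111011111 = 1503
0x14 = 000000010100
→ XOR → 010111001011 = 1483
0b101011111001 = 101011111001
→ OR → 111111111011 = 4091
→ shifted left by 1 (mod 2^12) → 111111110110 = 4086

4086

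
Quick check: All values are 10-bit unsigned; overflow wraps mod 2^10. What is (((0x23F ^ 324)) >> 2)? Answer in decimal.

222

0x23F = 1000111111
324 = 0101000100
→ ^ → 1101111011 = 891
→ >> 2 → 0011011110 = 222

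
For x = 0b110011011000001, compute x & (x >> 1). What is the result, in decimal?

x = 110011011000001 = 26305
x>>1 = 011001101100000
AND  = 010001001000000 = 8768
(x & (x >> 1) has a 1 wherever x has two consecutive 1 bits.)

8768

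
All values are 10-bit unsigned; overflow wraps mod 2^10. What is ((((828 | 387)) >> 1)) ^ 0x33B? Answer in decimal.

740

828 = 1100111100
387 = 0110000011
→ | → 1110111111 = 959
→ >> 1 → 0111011111 = 479
0x33B = 1100111011
→ ^ → 1011100100 = 740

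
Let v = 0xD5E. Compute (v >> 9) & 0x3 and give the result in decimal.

v = 000110101011110
Shift right by 9: 000110
Mask low 2 bits: 10 = 2

2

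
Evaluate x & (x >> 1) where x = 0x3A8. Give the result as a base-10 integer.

x = 1110101000 = 936
x>>1 = 0111010100
AND  = 0110000000 = 384
(x & (x >> 1) has a 1 wherever x has two consecutive 1 bits.)

384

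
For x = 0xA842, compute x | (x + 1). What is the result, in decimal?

x = 1010100001000010 = 43074
x + 1 = 1010100001000011
OR    = 1010100001000011 = 43075
(x | (x + 1) sets the lowest cleared bit.)

43075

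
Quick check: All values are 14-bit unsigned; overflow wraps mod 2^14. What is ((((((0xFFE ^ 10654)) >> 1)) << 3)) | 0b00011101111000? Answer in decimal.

8184

0xFFE = 00111111111110
10654 = 10100110011110
→ ^ → 10011001100000 = 9824
→ >> 1 → 01001100110000 = 4912
→ << 3 (mod 2^14) → 01100110000000 = 6528
0b00011101111000 = 00011101111000
→ | → 01111111111000 = 8184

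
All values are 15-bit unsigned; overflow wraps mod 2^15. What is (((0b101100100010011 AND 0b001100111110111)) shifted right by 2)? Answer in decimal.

1604

0b101100100010011 = 101100100010011
0b001100111110111 = 001100111110111
→ AND → 001100100010011 = 6419
→ shifted right by 2 → 000011001000100 = 1604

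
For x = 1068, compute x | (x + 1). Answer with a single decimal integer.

1069

x = 10000101100 = 1068
x + 1 = 10000101101
OR    = 10000101101 = 1069
(x | (x + 1) sets the lowest cleared bit.)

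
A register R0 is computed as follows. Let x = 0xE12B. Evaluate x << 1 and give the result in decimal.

115286

0xE12B = 01110000100101011
shift left by 1 → 11100001001010110 = 115286
(equivalently, 57643 × 2^1 = 57643 × 2)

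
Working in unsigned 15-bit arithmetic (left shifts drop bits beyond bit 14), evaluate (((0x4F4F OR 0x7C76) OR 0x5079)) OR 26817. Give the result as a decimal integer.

0x4F4F = 100111101001111
0x7C76 = 111110001110110
→ OR → 111111101111111 = 32639
0x5079 = 101000001111001
→ OR → 111111101111111 = 32639
26817 = 110100011000001
→ OR → 111111111111111 = 32767

32767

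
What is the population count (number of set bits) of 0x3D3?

7

0x3D3 = 1111010011
Count the 1s: 1 + 1 + 1 + 1 + 1 + 1 + 1 = 7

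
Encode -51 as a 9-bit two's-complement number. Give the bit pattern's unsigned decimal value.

51 in 9 bits: 000110011
Invert: 111001100
Add 1:  111001101 = 461
(Check: 2^9 - 51 = 512 - 51 = 461.)

461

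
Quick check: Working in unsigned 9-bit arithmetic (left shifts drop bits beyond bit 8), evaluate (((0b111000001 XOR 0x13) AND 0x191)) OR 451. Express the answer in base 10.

0b111000001 = 111000001
0x13 = 000010011
→ XOR → 111010010 = 466
0x191 = 110010001
→ AND → 110010000 = 400
451 = 111000011
→ OR → 111010011 = 467

467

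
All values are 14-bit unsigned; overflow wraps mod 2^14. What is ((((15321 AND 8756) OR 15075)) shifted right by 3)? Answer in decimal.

15321 = 11101111011001
8756 = 10001000110100
→ AND → 10001000010000 = 8720
15075 = 11101011100011
→ OR → 11101011110011 = 15091
→ shifted right by 3 → 00011101011110 = 1886

1886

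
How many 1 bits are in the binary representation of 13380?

13380 = 11010001000100
Count the 1s: 1 + 1 + 1 + 1 + 1 = 5

5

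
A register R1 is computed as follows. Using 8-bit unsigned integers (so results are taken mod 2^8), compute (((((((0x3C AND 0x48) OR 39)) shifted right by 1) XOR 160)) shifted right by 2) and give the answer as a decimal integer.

0x3C = 00111100
0x48 = 01001000
→ AND → 00001000 = 8
39 = 00100111
→ OR → 00101111 = 47
→ shifted right by 1 → 00010111 = 23
160 = 10100000
→ XOR → 10110111 = 183
→ shifted right by 2 → 00101101 = 45

45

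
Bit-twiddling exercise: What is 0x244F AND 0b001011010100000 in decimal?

0x244F = 10010001001111
b = 01011010100000
AND → 00010000000000 = 1024

1024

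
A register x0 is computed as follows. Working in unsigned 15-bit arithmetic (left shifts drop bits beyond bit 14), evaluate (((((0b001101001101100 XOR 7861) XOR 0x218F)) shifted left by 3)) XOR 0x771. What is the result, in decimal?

0b001101001101100 = 001101001101100
7861 = 001111010110101
→ XOR → 000010011011001 = 1241
0x218F = 010000110001111
→ XOR → 010010101010110 = 9558
→ shifted left by 3 (mod 2^15) → 010101010110000 = 10928
0x771 = 000011101110001
→ XOR → 010110111000001 = 11713

11713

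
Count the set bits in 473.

6

473 = 111011001
Count the 1s: 1 + 1 + 1 + 1 + 1 + 1 = 6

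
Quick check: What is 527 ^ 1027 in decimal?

1548

527 = 01000001111
1027 = 10000000011
XOR → 11000001100 = 1548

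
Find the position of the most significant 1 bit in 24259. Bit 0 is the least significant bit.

24259 = 101111011000011
The topmost 1 is at position 14 (since 2^14 = 16384 ≤ 24259 < 32768).

14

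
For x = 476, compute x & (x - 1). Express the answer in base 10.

x = 111011100 = 476
x - 1 = 111011011
AND   = 111011000 = 472
(x & (x - 1) clears the lowest set bit of x.)

472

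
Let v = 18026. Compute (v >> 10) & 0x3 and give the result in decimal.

v = 0100011001101010
Shift right by 10: 010001
Mask low 2 bits: 01 = 1

1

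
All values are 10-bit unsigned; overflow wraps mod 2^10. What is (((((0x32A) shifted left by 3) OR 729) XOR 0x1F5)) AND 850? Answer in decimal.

512

0x32A = 1100101010
→ shifted left by 3 (mod 2^10) → 0101010000 = 336
729 = 1011011001
→ OR → 1111011001 = 985
0x1F5 = 0111110101
→ XOR → 1000101100 = 556
850 = 1101010010
→ AND → 1000000000 = 512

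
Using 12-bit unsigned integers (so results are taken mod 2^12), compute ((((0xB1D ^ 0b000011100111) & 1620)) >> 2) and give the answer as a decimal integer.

148

0xB1D = 101100011101
0b000011100111 = 000011100111
→ ^ → 101111111010 = 3066
1620 = 011001010100
→ & → 001001010000 = 592
→ >> 2 → 000010010100 = 148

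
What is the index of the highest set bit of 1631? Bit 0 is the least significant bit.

10

1631 = 11001011111
The topmost 1 is at position 10 (since 2^10 = 1024 ≤ 1631 < 2048).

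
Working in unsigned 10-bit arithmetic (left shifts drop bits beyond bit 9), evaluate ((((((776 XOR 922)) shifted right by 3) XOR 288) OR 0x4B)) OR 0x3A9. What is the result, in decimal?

776 = 1100001000
922 = 1110011010
→ XOR → 0010010010 = 146
→ shifted right by 3 → 0000010010 = 18
288 = 0100100000
→ XOR → 0100110010 = 306
0x4B = 0001001011
→ OR → 0101111011 = 379
0x3A9 = 1110101001
→ OR → 1111111011 = 1019

1019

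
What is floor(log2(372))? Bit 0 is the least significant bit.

372 = 101110100
The topmost 1 is at position 8 (since 2^8 = 256 ≤ 372 < 512).

8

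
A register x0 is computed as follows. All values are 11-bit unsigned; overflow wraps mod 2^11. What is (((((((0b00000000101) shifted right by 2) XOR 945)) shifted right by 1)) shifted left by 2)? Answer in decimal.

1888

0b00000000101 = 00000000101
→ shifted right by 2 → 00000000001 = 1
945 = 01110110001
→ XOR → 01110110000 = 944
→ shifted right by 1 → 00111011000 = 472
→ shifted left by 2 (mod 2^11) → 11101100000 = 1888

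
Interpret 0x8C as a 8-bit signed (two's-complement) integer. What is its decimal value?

-116

pattern = 10001100 (MSB is 1 ⇒ negative)
Invert: 01110011, add 1 → 01110100 = 116, so the value is -116.
(Equivalently: 140 - 2^8 = 140 - 256 = -116.)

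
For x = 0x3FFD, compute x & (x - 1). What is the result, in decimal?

x = 11111111111101 = 16381
x - 1 = 11111111111100
AND   = 11111111111100 = 16380
(x & (x - 1) clears the lowest set bit of x.)

16380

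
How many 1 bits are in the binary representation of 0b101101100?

5

n = 101101100
Count the 1s: 1 + 1 + 1 + 1 + 1 = 5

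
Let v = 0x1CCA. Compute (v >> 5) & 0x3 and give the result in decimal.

v = 1110011001010
Shift right by 5: 11100110
Mask low 2 bits: 10 = 2

2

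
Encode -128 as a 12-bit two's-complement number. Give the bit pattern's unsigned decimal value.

128 in 12 bits: 000010000000
Invert: 111101111111
Add 1:  111110000000 = 3968
(Check: 2^12 - 128 = 4096 - 128 = 3968.)

3968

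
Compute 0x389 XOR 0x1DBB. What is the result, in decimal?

0x389 = 0001110001001
0x1DBB = 1110110111011
XOR → 1111000110010 = 7730

7730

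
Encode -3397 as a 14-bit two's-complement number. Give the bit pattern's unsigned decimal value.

3397 in 14 bits: 00110101000101
Invert: 11001010111010
Add 1:  11001010111011 = 12987
(Check: 2^14 - 3397 = 16384 - 3397 = 12987.)

12987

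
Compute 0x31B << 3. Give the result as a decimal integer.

6360

0x31B = 0001100011011
shift left by 3 → 1100011011000 = 6360
(equivalently, 795 × 2^3 = 795 × 8)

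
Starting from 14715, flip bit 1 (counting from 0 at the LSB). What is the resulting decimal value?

x = 11100101111011
bit 1 is currently 1; toggle it via x ^ (1 << 1) = x ^ 2
→ 11100101111001 = 14713

14713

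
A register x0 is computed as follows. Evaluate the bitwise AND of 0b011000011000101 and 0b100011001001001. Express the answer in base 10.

a = 011000011000101
b = 100011001001001
AND → 000000001000001 = 65

65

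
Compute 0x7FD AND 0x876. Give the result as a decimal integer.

0x7FD = 011111111101
0x876 = 100001110110
AND → 000001110100 = 116

116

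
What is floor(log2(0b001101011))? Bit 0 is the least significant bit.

6

0b001101011 = 1101011
The topmost 1 is at position 6 (since 2^6 = 64 ≤ 107 < 128).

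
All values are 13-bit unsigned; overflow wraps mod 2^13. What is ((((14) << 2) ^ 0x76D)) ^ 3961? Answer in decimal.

14 = 0000000001110
→ << 2 (mod 2^13) → 0000000111000 = 56
0x76D = 0011101101101
→ ^ → 0011101010101 = 1877
3961 = 0111101111001
→ ^ → 0100000101100 = 2092

2092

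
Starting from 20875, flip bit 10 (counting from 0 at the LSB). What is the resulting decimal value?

x = 101000110001011
bit 10 is currently 0; toggle it via x ^ (1 << 10) = x ^ 1024
→ 101010110001011 = 21899

21899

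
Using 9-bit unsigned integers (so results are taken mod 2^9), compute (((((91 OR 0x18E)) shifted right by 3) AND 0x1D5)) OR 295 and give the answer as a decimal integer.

91 = 001011011
0x18E = 110001110
→ OR → 111011111 = 479
→ shifted right by 3 → 000111011 = 59
0x1D5 = 111010101
→ AND → 000010001 = 17
295 = 100100111
→ OR → 100110111 = 311

311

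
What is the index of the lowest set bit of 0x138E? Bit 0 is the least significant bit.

0x138E = 1001110001110
Trailing zeros: 1, so the lowest set bit is bit 1 (value 2).

1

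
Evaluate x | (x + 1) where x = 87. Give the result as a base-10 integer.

x = 1010111 = 87
x + 1 = 1011000
OR    = 1011111 = 95
(x | (x + 1) sets the lowest cleared bit.)

95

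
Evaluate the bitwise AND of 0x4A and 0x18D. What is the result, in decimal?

8

0x4A = 001001010
0x18D = 110001101
AND → 000001000 = 8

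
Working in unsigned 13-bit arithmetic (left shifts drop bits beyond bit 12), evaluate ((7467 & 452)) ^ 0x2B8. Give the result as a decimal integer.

7467 = 1110100101011
452 = 0000111000100
→ & → 0000100000000 = 256
0x2B8 = 0001010111000
→ ^ → 0001110111000 = 952

952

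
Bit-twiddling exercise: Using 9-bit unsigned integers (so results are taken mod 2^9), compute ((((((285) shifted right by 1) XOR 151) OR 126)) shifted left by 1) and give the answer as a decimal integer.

285 = 100011101
→ shifted right by 1 → 010001110 = 142
151 = 010010111
→ XOR → 000011001 = 25
126 = 001111110
→ OR → 001111111 = 127
→ shifted left by 1 (mod 2^9) → 011111110 = 254

254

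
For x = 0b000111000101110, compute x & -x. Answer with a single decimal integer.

x = 111000101110 = 3630
-x (two's complement) = …000111010010
AND   = 000000000010 = 2
(x & -x isolates the lowest set bit of x.)

2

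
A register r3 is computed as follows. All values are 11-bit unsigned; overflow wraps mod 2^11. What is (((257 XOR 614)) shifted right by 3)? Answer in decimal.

257 = 00100000001
614 = 01001100110
→ XOR → 01101100111 = 871
→ shifted right by 3 → 00001101100 = 108

108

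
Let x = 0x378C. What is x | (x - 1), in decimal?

14223

x = 11011110001100 = 14220
x - 1 = 11011110001011
OR    = 11011110001111 = 14223
(x | (x - 1) sets all bits below the lowest set bit.)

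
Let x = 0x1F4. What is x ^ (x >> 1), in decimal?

x = 111110100 = 500
x>>1 = 011111010
XOR  = 100001110 = 270
(x ^ (x >> 1) gives the standard binary-reflected Gray code of x.)

270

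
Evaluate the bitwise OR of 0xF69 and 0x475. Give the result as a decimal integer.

0xF69 = 111101101001
0x475 = 010001110101
 OR → 111101111101 = 3965

3965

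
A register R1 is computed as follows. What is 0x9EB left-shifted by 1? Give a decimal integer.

0x9EB = 0100111101011
shift left by 1 → 1001111010110 = 5078
(equivalently, 2539 × 2^1 = 2539 × 2)

5078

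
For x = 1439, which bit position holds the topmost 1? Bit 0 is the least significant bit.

10

1439 = 10110011111
The topmost 1 is at position 10 (since 2^10 = 1024 ≤ 1439 < 2048).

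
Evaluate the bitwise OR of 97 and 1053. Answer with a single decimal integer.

1149

97 = 00001100001
1053 = 10000011101
 OR → 10001111101 = 1149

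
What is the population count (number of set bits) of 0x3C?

0x3C = 111100
Count the 1s: 1 + 1 + 1 + 1 = 4

4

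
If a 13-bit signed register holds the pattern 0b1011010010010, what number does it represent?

-2414

pattern = 1011010010010 (MSB is 1 ⇒ negative)
Invert: 0100101101101, add 1 → 0100101101110 = 2414, so the value is -2414.
(Equivalently: 5778 - 2^13 = 5778 - 8192 = -2414.)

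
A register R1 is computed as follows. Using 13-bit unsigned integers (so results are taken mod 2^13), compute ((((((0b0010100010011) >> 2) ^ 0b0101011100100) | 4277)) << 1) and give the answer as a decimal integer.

0b0010100010011 = 0010100010011
→ >> 2 → 0000101000100 = 324
0b0101011100100 = 0101011100100
→ ^ → 0101110100000 = 2976
4277 = 1000010110101
→ | → 1101110110101 = 7093
→ << 1 (mod 2^13) → 1011101101010 = 5994

5994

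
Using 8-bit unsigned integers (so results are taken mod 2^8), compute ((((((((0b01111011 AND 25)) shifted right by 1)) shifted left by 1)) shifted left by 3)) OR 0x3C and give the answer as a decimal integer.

0b01111011 = 01111011
25 = 00011001
→ AND → 00011001 = 25
→ shifted right by 1 → 00001100 = 12
→ shifted left by 1 (mod 2^8) → 00011000 = 24
→ shifted left by 3 (mod 2^8) → 11000000 = 192
0x3C = 00111100
→ OR → 11111100 = 252

252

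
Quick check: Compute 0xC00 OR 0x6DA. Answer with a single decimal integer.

3802

0xC00 = 110000000000
0x6DA = 011011011010
 OR → 111011011010 = 3802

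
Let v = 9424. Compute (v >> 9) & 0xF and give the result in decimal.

v = 10010011010000
Shift right by 9: 10010
Mask low 4 bits: 0010 = 2

2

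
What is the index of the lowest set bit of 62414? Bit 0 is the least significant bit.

62414 = 1111001111001110
Trailing zeros: 1, so the lowest set bit is bit 1 (value 2).

1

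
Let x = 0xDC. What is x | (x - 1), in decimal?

223

x = 11011100 = 220
x - 1 = 11011011
OR    = 11011111 = 223
(x | (x - 1) sets all bits below the lowest set bit.)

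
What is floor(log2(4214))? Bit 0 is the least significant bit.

12

4214 = 1000001110110
The topmost 1 is at position 12 (since 2^12 = 4096 ≤ 4214 < 8192).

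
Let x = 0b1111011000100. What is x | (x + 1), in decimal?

x = 1111011000100 = 7876
x + 1 = 1111011000101
OR    = 1111011000101 = 7877
(x | (x + 1) sets the lowest cleared bit.)

7877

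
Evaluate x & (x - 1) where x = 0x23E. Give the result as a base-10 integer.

x = 1000111110 = 574
x - 1 = 1000111101
AND   = 1000111100 = 572
(x & (x - 1) clears the lowest set bit of x.)

572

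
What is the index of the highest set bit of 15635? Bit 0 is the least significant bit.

13

15635 = 11110100010011
The topmost 1 is at position 13 (since 2^13 = 8192 ≤ 15635 < 16384).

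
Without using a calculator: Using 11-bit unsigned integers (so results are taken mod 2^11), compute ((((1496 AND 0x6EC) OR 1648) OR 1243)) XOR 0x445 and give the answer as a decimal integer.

702

1496 = 10111011000
0x6EC = 11011101100
→ AND → 10011001000 = 1224
1648 = 11001110000
→ OR → 11011111000 = 1784
1243 = 10011011011
→ OR → 11011111011 = 1787
0x445 = 10001000101
→ XOR → 01010111110 = 702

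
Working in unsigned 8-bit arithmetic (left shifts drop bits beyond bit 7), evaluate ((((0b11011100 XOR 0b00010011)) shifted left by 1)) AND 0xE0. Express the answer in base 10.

0b11011100 = 11011100
0b00010011 = 00010011
→ XOR → 11001111 = 207
→ shifted left by 1 (mod 2^8) → 10011110 = 158
0xE0 = 11100000
→ AND → 10000000 = 128

128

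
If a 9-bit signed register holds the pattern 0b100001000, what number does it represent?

pattern = 100001000 (MSB is 1 ⇒ negative)
Invert: 011110111, add 1 → 011111000 = 248, so the value is -248.
(Equivalently: 264 - 2^9 = 264 - 512 = -248.)

-248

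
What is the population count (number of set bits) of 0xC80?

0xC80 = 110010000000
Count the 1s: 1 + 1 + 1 = 3

3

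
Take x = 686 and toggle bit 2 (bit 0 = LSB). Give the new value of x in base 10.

x = 01010101110
bit 2 is currently 1; toggle it via x ^ (1 << 2) = x ^ 4
→ 01010101010 = 682

682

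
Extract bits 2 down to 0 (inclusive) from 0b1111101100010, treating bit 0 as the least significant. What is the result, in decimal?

2

v = 1111101100010
Shift right by 0: 1111101100010
Mask low 3 bits: 010 = 2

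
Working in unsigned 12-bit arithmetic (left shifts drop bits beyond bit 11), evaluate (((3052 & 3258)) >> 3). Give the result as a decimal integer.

3052 = 101111101100
3258 = 110010111010
→ & → 100010101000 = 2216
→ >> 3 → 000100010101 = 277

277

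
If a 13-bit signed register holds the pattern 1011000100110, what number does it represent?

-2522

pattern = 1011000100110 (MSB is 1 ⇒ negative)
Invert: 0100111011001, add 1 → 0100111011010 = 2522, so the value is -2522.
(Equivalently: 5670 - 2^13 = 5670 - 8192 = -2522.)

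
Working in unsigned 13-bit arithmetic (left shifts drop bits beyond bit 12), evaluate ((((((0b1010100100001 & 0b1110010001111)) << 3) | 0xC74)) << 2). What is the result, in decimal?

4592

0b1010100100001 = 1010100100001
0b1110010001111 = 1110010001111
→ & → 1010000000001 = 5121
→ << 3 (mod 2^13) → 0000000001000 = 8
0xC74 = 0110001110100
→ | → 0110001111100 = 3196
→ << 2 (mod 2^13) → 1000111110000 = 4592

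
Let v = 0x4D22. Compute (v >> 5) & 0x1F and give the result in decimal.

9

v = 100110100100010
Shift right by 5: 1001101001
Mask low 5 bits: 01001 = 9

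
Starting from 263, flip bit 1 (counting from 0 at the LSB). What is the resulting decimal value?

261

x = 0100000111
bit 1 is currently 1; toggle it via x ^ (1 << 1) = x ^ 2
→ 0100000101 = 261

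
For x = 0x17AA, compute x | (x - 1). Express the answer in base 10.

6059

x = 1011110101010 = 6058
x - 1 = 1011110101001
OR    = 1011110101011 = 6059
(x | (x - 1) sets all bits below the lowest set bit.)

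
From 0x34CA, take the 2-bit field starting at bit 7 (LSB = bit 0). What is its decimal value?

v = 011010011001010
Shift right by 7: 01101001
Mask low 2 bits: 01 = 1

1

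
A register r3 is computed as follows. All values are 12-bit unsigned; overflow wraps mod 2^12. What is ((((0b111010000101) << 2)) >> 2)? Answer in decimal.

645

0b111010000101 = 111010000101
→ << 2 (mod 2^12) → 101000010100 = 2580
→ >> 2 → 001010000101 = 645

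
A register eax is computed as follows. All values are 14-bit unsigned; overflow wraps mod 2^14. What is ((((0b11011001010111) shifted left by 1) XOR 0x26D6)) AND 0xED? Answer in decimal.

0b11011001010111 = 11011001010111
→ shifted left by 1 (mod 2^14) → 10110010101110 = 11438
0x26D6 = 10011011010110
→ XOR → 00101001111000 = 2680
0xED = 00000011101101
→ AND → 00000001101000 = 104

104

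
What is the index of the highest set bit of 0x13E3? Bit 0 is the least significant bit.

12

0x13E3 = 1001111100011
The topmost 1 is at position 12 (since 2^12 = 4096 ≤ 5091 < 8192).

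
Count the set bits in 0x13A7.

0x13A7 = 1001110100111
Count the 1s: 1 + 1 + 1 + 1 + 1 + 1 + 1 + 1 = 8

8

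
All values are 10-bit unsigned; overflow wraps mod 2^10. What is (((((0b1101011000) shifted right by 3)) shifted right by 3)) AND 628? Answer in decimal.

0b1101011000 = 1101011000
→ shifted right by 3 → 0001101011 = 107
→ shifted right by 3 → 0000001101 = 13
628 = 1001110100
→ AND → 0000000100 = 4

4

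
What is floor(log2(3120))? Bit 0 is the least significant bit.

3120 = 110000110000
The topmost 1 is at position 11 (since 2^11 = 2048 ≤ 3120 < 4096).

11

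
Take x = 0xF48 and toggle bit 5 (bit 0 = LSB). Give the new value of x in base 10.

3944

x = 0111101001000
bit 5 is currently 0; toggle it via x ^ (1 << 5) = x ^ 32
→ 0111101101000 = 3944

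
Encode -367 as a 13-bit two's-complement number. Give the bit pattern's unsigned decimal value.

367 in 13 bits: 0000101101111
Invert: 1111010010000
Add 1:  1111010010001 = 7825
(Check: 2^13 - 367 = 8192 - 367 = 7825.)

7825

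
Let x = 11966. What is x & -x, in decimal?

x = 10111010111110 = 11966
-x (two's complement) = …01000101000010
AND   = 00000000000010 = 2
(x & -x isolates the lowest set bit of x.)

2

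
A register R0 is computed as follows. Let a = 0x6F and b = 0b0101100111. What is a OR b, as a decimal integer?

0x6F = 001101111
b = 101100111
 OR → 101101111 = 367

367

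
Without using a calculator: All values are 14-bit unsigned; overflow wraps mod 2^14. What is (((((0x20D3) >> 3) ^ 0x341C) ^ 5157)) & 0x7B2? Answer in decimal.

1058

0x20D3 = 10000011010011
→ >> 3 → 00010000011010 = 1050
0x341C = 11010000011100
→ ^ → 11000000000110 = 12294
5157 = 01010000100101
→ ^ → 10010000100011 = 9251
0x7B2 = 00011110110010
→ & → 00010000100010 = 1058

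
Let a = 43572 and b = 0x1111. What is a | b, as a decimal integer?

47925

43572 = 1010101000110100
0x1111 = 0001000100010001
 OR → 1011101100110101 = 47925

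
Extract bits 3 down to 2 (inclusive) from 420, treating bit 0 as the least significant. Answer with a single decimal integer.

1

v = 110100100
Shift right by 2: 1101001
Mask low 2 bits: 01 = 1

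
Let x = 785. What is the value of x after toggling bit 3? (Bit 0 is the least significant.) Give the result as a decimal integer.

793

x = 01100010001
bit 3 is currently 0; toggle it via x ^ (1 << 3) = x ^ 8
→ 01100011001 = 793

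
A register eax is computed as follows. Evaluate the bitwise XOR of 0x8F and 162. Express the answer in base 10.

45

0x8F = 10001111
162 = 10100010
XOR → 00101101 = 45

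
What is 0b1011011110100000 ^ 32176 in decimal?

a = 1011011110100000
32176 = 0111110110110000
XOR → 1100101000010000 = 51728

51728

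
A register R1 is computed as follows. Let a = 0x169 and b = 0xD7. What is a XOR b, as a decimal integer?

0x169 = 101101001
0xD7 = 011010111
XOR → 110111110 = 446

446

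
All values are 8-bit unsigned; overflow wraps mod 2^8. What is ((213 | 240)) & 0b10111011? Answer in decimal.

213 = 11010101
240 = 11110000
→ | → 11110101 = 245
0b10111011 = 10111011
→ & → 10110001 = 177

177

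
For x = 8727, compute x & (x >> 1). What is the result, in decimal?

x = 10001000010111 = 8727
x>>1 = 01000100001011
AND  = 00000000000011 = 3
(x & (x >> 1) has a 1 wherever x has two consecutive 1 bits.)

3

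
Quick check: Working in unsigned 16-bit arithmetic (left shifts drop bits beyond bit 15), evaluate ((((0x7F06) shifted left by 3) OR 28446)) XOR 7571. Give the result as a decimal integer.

58029

0x7F06 = 0111111100000110
→ shifted left by 3 (mod 2^16) → 1111100000110000 = 63536
28446 = 0110111100011110
→ OR → 1111111100111110 = 65342
7571 = 0001110110010011
→ XOR → 1110001010101101 = 58029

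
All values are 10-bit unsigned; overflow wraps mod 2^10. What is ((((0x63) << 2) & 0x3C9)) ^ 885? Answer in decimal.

765

0x63 = 0001100011
→ << 2 (mod 2^10) → 0110001100 = 396
0x3C9 = 1111001001
→ & → 0110001000 = 392
885 = 1101110101
→ ^ → 1011111101 = 765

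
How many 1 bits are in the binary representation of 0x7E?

0x7E = 1111110
Count the 1s: 1 + 1 + 1 + 1 + 1 + 1 = 6

6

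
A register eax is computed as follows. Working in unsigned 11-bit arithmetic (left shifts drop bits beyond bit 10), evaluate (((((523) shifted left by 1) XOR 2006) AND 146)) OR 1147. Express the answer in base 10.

1275

523 = 01000001011
→ shifted left by 1 (mod 2^11) → 10000010110 = 1046
2006 = 11111010110
→ XOR → 01111000000 = 960
146 = 00010010010
→ AND → 00010000000 = 128
1147 = 10001111011
→ OR → 10011111011 = 1275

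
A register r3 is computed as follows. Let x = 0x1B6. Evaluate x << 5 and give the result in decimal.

0x1B6 = 00000110110110
shift left by 5 → 11011011000000 = 14016
(equivalently, 438 × 2^5 = 438 × 32)

14016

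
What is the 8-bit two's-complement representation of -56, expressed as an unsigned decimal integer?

200

56 in 8 bits: 00111000
Invert: 11000111
Add 1:  11001000 = 200
(Check: 2^8 - 56 = 256 - 56 = 200.)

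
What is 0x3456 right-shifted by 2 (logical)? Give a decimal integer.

3349

0x3456 = 11010001010110
shift right by 2 → 00110100010101 = 3349
(equivalently, floor(13398 / 4))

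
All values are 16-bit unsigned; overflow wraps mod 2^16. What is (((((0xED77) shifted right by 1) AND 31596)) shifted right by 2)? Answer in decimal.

0xED77 = 1110110101110111
→ shifted right by 1 → 0111011010111011 = 30395
31596 = 0111101101101100
→ AND → 0111001000101000 = 29224
→ shifted right by 2 → 0001110010001010 = 7306

7306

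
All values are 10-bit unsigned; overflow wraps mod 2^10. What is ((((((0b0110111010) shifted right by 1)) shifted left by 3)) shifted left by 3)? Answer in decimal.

832

0b0110111010 = 0110111010
→ shifted right by 1 → 0011011101 = 221
→ shifted left by 3 (mod 2^10) → 1011101000 = 744
→ shifted left by 3 (mod 2^10) → 1101000000 = 832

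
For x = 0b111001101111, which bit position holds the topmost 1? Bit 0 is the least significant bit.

11

0b111001101111 = 111001101111
The topmost 1 is at position 11 (since 2^11 = 2048 ≤ 3695 < 4096).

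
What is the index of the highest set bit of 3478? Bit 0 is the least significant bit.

11

3478 = 110110010110
The topmost 1 is at position 11 (since 2^11 = 2048 ≤ 3478 < 4096).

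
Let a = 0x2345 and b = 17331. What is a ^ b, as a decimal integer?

24822

0x2345 = 010001101000101
17331 = 100001110110011
XOR → 110000011110110 = 24822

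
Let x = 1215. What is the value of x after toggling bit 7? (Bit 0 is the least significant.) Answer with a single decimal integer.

x = 10010111111
bit 7 is currently 1; toggle it via x ^ (1 << 7) = x ^ 128
→ 10000111111 = 1087

1087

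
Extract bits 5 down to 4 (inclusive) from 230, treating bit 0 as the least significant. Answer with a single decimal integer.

v = 11100110
Shift right by 4: 1110
Mask low 2 bits: 10 = 2

2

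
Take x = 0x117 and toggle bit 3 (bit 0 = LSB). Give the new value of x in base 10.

x = 00100010111
bit 3 is currently 0; toggle it via x ^ (1 << 3) = x ^ 8
→ 00100011111 = 287

287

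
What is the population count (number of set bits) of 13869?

8

13869 = 11011000101101
Count the 1s: 1 + 1 + 1 + 1 + 1 + 1 + 1 + 1 = 8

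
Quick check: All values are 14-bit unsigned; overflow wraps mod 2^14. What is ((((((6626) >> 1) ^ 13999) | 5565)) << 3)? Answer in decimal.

16376

6626 = 01100111100010
→ >> 1 → 00110011110001 = 3313
13999 = 11011010101111
→ ^ → 11101001011110 = 14942
5565 = 01010110111101
→ | → 11111111111111 = 16383
→ << 3 (mod 2^14) → 11111111111000 = 16376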